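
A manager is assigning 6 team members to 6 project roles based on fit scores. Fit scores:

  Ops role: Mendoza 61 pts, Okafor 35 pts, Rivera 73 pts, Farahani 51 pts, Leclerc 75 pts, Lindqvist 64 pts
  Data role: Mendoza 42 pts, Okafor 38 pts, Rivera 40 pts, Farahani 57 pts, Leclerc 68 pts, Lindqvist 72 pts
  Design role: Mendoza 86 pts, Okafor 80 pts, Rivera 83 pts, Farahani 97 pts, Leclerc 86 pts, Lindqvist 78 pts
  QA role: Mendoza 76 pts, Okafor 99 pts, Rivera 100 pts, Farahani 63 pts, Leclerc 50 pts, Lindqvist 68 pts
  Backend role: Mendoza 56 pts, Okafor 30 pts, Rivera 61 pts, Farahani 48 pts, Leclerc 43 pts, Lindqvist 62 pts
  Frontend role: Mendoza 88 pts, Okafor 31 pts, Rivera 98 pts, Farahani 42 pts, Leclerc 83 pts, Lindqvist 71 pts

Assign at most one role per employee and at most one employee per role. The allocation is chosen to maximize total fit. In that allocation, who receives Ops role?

Leclerc receives Ops role.

Optimal: Mendoza→Backend role (56 pts), Okafor→QA role (99 pts), Rivera→Frontend role (98 pts), Farahani→Design role (97 pts), Leclerc→Ops role (75 pts), Lindqvist→Data role (72 pts) — total 56+99+98+97+75+72 = 497 pts.
Row-greedy (each employee in turn takes its best remaining role) gives 464 pts, worse by 33.
Next-best assignment: Mendoza→Frontend role, Okafor→QA role, Rivera→Backend role, Farahani→Design role, Leclerc→Ops role, Lindqvist→Data role = 492 pts.
Leclerc's own top role is Design role (86 pts), but forcing Leclerc→Design role and reassigning the rest optimally gives only 466 pts — worse by 31.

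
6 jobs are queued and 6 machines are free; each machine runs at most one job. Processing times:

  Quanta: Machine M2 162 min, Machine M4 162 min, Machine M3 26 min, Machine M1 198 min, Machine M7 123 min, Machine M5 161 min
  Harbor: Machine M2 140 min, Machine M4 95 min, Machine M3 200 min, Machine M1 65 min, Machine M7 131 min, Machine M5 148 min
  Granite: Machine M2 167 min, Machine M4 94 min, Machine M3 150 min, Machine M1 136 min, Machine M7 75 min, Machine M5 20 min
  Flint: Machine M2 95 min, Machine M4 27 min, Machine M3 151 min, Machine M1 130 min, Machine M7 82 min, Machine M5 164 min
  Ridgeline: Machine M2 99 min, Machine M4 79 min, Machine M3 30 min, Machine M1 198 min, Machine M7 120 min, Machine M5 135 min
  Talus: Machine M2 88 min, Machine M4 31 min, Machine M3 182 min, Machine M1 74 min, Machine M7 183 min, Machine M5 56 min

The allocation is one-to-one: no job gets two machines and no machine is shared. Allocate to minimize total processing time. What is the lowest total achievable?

Treat this as an assignment problem: match each job to one machine.
Optimal: Quanta→Machine M3 (26 min), Harbor→Machine M1 (65 min), Granite→Machine M5 (20 min), Flint→Machine M7 (82 min), Ridgeline→Machine M2 (99 min), Talus→Machine M4 (31 min) — total 26+65+20+82+99+31 = 323 min.
Row-greedy (each job in turn takes its cheapest remaining machine) gives 420 min, worse by 97.

Minimum total: 323 min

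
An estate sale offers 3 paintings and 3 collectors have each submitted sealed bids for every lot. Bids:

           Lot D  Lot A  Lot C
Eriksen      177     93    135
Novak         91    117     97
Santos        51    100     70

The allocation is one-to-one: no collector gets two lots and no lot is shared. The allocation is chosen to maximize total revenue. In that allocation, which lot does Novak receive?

Optimal: Eriksen→Lot D ($177), Novak→Lot C ($97), Santos→Lot A ($100) — total 177+97+100 = $374.
Max-entry greedy (repeatedly take the single best remaining cell) gives $364, worse by 10.
Swapping Santos↔Novak (Santos→Lot C $70, Novak→Lot A $117) loses 10.
No other one-to-one assignment exceeds $374.
Novak's own top lot is Lot A ($117), but forcing Novak→Lot A and reassigning the rest optimally gives only $364 — worse by 10.

Novak receives Lot C.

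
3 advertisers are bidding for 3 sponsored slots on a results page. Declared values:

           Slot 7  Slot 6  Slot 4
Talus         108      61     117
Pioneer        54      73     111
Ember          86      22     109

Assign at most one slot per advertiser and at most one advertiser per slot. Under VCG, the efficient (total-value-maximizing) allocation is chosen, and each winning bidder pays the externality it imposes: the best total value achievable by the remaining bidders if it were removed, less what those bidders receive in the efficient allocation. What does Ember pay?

Ember pays $38.

Efficient allocation: Talus→Slot 7 ($108), Pioneer→Slot 6 ($73), Ember→Slot 4 ($109); total welfare W = $290.
Ember receives Slot 4 at value $109, so the others get W − 109 = $181.
Without Ember: best allocation of the remaining 2 bidders over all 3 slots is Talus→Slot 7 ($108), Pioneer→Slot 4 ($111), total $219.
VCG payment = (others' best without Ember) − (others' welfare with Ember) = 219 − 181 = $38.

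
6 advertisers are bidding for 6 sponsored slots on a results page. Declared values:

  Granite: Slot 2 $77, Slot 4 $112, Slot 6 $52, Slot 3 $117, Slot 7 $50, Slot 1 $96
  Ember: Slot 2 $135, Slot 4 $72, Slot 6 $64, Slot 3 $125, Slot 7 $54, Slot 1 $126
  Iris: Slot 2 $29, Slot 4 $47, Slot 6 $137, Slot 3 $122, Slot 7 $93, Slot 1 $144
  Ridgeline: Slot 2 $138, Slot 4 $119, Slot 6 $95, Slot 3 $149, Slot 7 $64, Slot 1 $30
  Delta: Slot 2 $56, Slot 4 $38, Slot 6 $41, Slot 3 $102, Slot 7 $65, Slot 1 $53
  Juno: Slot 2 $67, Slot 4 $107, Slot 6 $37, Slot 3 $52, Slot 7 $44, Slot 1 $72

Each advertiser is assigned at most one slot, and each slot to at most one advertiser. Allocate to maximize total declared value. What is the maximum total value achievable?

Max total: $690

Treat this as an assignment problem: match each advertiser to one slot.
Optimal: Granite→Slot 3 ($117), Ember→Slot 1 ($126), Iris→Slot 6 ($137), Ridgeline→Slot 2 ($138), Delta→Slot 7 ($65), Juno→Slot 4 ($107) — total 117+126+137+138+65+107 = $690.
Next-best assignment: Granite→Slot 1, Ember→Slot 2, Iris→Slot 6, Ridgeline→Slot 3, Delta→Slot 7, Juno→Slot 4 = $689.
Swapping Granite↔Iris (Granite→Slot 6 $52, Iris→Slot 3 $122) loses 80.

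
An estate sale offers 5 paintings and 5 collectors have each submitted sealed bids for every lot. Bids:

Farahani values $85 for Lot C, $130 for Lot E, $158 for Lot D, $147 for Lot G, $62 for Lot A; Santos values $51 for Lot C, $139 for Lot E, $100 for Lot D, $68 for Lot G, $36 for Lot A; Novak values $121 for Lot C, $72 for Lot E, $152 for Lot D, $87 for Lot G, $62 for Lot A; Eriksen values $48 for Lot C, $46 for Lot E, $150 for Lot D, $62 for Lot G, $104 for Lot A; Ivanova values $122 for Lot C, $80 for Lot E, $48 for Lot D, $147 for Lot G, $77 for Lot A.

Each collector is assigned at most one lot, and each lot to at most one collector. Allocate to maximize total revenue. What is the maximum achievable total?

Optimal: Farahani→Lot D ($158), Santos→Lot E ($139), Novak→Lot C ($121), Eriksen→Lot A ($104), Ivanova→Lot G ($147) — total 158+139+121+104+147 = $669.
Swapping Santos↔Farahani (Santos→Lot D $100, Farahani→Lot E $130) loses 67.

Max total: $669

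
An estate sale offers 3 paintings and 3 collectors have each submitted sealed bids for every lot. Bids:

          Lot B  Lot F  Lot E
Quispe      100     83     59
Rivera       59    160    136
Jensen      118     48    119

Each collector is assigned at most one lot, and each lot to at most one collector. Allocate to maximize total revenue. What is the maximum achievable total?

Optimal: Quispe→Lot B ($100), Rivera→Lot F ($160), Jensen→Lot E ($119) — total 100+160+119 = $379.
Column-greedy (each lot in turn goes to its best remaining collector) gives $337, worse by 42.

Max total: $379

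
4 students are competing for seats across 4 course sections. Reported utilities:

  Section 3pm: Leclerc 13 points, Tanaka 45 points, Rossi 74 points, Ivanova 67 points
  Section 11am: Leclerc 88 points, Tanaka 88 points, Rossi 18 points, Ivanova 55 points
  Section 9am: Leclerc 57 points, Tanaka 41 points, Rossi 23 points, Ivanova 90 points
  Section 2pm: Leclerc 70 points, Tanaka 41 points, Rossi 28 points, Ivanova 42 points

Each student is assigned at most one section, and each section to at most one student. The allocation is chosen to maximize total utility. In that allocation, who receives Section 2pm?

Optimal: Leclerc→Section 2pm (70 points), Tanaka→Section 11am (88 points), Rossi→Section 3pm (74 points), Ivanova→Section 9am (90 points) — total 70+88+74+90 = 322 points.
Next-best assignment: Leclerc→Section 11am, Tanaka→Section 2pm, Rossi→Section 3pm, Ivanova→Section 9am = 293 points.
Swapping Leclerc↔Ivanova (Leclerc→Section 9am 57 points, Ivanova→Section 2pm 42 points) loses 61.
Leclerc's own top section is Section 11am (88 points), but forcing Leclerc→Section 11am and reassigning the rest optimally gives only 293 points — worse by 29.

Leclerc receives Section 2pm.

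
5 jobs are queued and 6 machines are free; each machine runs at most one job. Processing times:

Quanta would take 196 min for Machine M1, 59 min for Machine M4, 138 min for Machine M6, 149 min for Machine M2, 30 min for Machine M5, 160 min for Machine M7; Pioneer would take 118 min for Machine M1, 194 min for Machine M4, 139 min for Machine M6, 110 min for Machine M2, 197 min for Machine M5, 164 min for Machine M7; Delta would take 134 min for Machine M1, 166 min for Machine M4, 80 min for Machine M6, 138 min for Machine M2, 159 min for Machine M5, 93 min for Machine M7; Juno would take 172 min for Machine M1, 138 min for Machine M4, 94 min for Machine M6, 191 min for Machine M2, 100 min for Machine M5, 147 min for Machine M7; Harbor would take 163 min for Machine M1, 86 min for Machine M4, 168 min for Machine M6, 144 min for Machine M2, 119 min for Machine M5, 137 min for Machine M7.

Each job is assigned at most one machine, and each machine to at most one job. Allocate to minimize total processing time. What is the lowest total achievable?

Minimum total: 413 min

Optimal: Quanta→Machine M5 (30 min), Pioneer→Machine M2 (110 min), Delta→Machine M7 (93 min), Juno→Machine M6 (94 min), Harbor→Machine M4 (86 min) — total 30+110+93+94+86 = 413 min.
Min-entry greedy (repeatedly take the single cheapest remaining cell) gives 453 min, worse by 40.
Next-best assignment: Quanta→Machine M5, Pioneer→Machine M1, Delta→Machine M7, Juno→Machine M6, Harbor→Machine M4 = 421 min.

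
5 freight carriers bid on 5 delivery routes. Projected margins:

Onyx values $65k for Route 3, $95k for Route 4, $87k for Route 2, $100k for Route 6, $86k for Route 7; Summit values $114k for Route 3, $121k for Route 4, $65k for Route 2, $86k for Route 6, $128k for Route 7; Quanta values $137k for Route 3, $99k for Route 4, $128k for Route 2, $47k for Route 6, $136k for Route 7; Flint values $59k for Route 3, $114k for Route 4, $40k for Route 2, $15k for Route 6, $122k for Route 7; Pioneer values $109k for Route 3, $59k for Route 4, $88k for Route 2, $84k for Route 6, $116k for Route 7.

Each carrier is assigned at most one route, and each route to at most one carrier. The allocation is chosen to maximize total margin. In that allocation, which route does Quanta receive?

Quanta receives Route 2.

Optimal: Onyx→Route 6 ($100k), Summit→Route 4 ($121k), Quanta→Route 2 ($128k), Flint→Route 7 ($122k), Pioneer→Route 3 ($109k) — total 100+121+128+122+109 = $580k.
Row-greedy (each carrier in turn takes its best remaining route) gives $567k, worse by 13.
Next-best assignment: Onyx→Route 6, Summit→Route 7, Quanta→Route 2, Flint→Route 4, Pioneer→Route 3 = $579k.
Checked against all permutations: $580k is optimal.
Quanta's own top route is Route 3 ($137k), but forcing Quanta→Route 3 and reassigning the rest optimally gives only $568k — worse by 12.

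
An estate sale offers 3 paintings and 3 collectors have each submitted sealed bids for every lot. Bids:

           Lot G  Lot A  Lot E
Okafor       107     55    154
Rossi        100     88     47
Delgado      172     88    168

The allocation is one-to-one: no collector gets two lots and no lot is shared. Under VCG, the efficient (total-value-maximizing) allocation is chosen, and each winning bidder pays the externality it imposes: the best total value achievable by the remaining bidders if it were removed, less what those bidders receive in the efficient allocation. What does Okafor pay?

Efficient allocation: Okafor→Lot E ($154), Rossi→Lot A ($88), Delgado→Lot G ($172); total welfare W = $414.
Okafor receives Lot E at value $154, so the others get W − 154 = $260.
Without Okafor: best allocation of the remaining 2 bidders over all 3 lots is Rossi→Lot G ($100), Delgado→Lot E ($168), total $268.
VCG payment = (others' best without Okafor) − (others' welfare with Okafor) = 268 − 260 = $8.

Okafor pays $8.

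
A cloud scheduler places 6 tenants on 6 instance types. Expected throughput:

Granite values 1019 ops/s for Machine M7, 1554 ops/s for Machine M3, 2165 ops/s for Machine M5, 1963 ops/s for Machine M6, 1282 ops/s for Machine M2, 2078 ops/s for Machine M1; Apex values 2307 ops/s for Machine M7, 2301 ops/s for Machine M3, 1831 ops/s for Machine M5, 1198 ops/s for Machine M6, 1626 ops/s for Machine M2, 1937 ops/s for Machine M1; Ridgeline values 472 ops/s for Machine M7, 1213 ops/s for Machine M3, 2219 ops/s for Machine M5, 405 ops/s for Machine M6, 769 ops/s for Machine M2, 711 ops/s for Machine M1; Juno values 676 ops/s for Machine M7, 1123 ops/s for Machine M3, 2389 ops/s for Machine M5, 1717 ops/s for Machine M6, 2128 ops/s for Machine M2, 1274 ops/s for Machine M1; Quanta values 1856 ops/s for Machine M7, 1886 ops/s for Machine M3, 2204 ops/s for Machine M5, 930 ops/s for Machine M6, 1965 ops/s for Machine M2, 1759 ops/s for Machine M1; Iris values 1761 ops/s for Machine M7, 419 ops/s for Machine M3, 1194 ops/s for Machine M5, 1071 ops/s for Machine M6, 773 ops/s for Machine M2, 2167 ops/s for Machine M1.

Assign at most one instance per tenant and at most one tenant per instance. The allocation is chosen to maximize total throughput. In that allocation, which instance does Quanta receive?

Quanta receives Machine M3.

This is a one-to-one assignment (maximum-weight bipartite matching).
Optimal: Granite→Machine M6 (1963 ops/s), Apex→Machine M7 (2307 ops/s), Ridgeline→Machine M5 (2219 ops/s), Juno→Machine M2 (2128 ops/s), Quanta→Machine M3 (1886 ops/s), Iris→Machine M1 (2167 ops/s) — total 1963+2307+2219+2128+1886+2167 = 12670 ops/s.
Column-greedy (each instance in turn goes to its best remaining tenant) gives 10029 ops/s, worse by 2641.
No other one-to-one assignment exceeds 12670 ops/s.
Quanta's own top instance is Machine M5 (2204 ops/s), but forcing Quanta→Machine M5 and reassigning the rest optimally gives only 11982 ops/s — worse by 688.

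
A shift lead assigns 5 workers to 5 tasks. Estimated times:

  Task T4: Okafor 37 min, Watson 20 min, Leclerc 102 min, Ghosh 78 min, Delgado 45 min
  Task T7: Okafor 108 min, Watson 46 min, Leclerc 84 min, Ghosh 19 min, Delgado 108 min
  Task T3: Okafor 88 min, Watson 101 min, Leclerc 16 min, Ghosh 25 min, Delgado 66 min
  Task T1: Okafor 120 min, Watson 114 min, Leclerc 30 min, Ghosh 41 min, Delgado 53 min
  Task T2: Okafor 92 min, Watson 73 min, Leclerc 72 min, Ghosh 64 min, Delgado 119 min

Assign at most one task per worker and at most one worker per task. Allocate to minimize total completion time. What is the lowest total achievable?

Optimal: Okafor→Task T4 (37 min), Watson→Task T2 (73 min), Leclerc→Task T3 (16 min), Ghosh→Task T7 (19 min), Delgado→Task T1 (53 min) — total 37+73+16+19+53 = 198 min.
Min-entry greedy (repeatedly take the single cheapest remaining cell) gives 200 min, worse by 2.
No other one-to-one assignment undercuts 198 min.

Min total: 198 min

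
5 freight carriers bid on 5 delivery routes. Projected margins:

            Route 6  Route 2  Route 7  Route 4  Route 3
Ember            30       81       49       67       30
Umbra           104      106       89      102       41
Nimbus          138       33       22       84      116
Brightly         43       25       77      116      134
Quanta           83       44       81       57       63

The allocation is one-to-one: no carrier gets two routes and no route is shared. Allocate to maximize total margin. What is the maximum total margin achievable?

Optimal: Ember→Route 2 ($81k), Umbra→Route 4 ($102k), Nimbus→Route 6 ($138k), Brightly→Route 3 ($134k), Quanta→Route 7 ($81k) — total 81+102+138+134+81 = $536k.
Column-greedy (each route in turn goes to its best remaining carrier) gives $471k, worse by 65.
Next-best assignment: Ember→Route 4, Umbra→Route 2, Nimbus→Route 6, Brightly→Route 3, Quanta→Route 7 = $526k.
Checked against all permutations: $536k is optimal.

Maximum total: $536k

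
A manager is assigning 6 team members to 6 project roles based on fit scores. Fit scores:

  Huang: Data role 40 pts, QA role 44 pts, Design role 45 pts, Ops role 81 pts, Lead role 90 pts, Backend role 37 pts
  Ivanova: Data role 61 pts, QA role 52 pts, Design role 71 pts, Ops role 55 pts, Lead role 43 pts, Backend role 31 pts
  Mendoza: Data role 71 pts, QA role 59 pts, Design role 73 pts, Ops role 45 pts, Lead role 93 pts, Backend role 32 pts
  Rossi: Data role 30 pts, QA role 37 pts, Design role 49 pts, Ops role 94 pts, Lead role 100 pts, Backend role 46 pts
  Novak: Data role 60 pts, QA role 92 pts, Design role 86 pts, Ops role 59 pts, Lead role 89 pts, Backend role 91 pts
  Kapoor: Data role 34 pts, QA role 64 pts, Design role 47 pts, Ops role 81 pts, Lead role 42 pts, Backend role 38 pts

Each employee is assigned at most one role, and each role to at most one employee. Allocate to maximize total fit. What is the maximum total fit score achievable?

Maximum total: 481 pts

Optimal: Huang→Lead role (90 pts), Ivanova→Design role (71 pts), Mendoza→Data role (71 pts), Rossi→Ops role (94 pts), Novak→Backend role (91 pts), Kapoor→QA role (64 pts) — total 90+71+71+94+91+64 = 481 pts.
Max-entry greedy (repeatedly take the single best remaining cell) gives 445 pts, worse by 36.
No other one-to-one assignment exceeds 481 pts.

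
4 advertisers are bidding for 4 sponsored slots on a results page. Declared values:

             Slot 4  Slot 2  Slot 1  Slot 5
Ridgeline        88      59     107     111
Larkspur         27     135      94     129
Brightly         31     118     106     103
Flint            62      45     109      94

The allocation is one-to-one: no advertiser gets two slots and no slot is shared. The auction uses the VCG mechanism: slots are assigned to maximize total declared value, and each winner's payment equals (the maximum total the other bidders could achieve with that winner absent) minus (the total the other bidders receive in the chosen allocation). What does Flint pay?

Flint pays $19.

Efficient allocation: Ridgeline→Slot 4 ($88), Larkspur→Slot 5 ($129), Brightly→Slot 2 ($118), Flint→Slot 1 ($109); total welfare W = $444.
Flint receives Slot 1 at value $109, so the others get W − 109 = $335.
Without Flint: best allocation of the remaining 3 bidders over all 4 slots is Ridgeline→Slot 1 ($107), Larkspur→Slot 5 ($129), Brightly→Slot 2 ($118), total $354.
VCG payment = (others' best without Flint) − (others' welfare with Flint) = 354 − 335 = $19.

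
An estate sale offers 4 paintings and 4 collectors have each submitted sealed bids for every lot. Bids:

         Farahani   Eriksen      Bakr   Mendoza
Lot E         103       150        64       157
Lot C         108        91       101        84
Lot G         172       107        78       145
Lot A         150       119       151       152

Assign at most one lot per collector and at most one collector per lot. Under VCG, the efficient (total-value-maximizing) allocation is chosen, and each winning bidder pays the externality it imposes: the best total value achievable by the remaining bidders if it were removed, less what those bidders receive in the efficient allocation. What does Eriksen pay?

Efficient allocation: Farahani→Lot G ($172), Eriksen→Lot E ($150), Bakr→Lot C ($101), Mendoza→Lot A ($152); total welfare W = $575.
Eriksen receives Lot E at value $150, so the others get W − 150 = $425.
Without Eriksen: best allocation of the remaining 3 bidders over all 4 lots is Farahani→Lot G ($172), Bakr→Lot A ($151), Mendoza→Lot E ($157), total $480.
VCG payment = (others' best without Eriksen) − (others' welfare with Eriksen) = 480 − 425 = $55.

Eriksen pays $55.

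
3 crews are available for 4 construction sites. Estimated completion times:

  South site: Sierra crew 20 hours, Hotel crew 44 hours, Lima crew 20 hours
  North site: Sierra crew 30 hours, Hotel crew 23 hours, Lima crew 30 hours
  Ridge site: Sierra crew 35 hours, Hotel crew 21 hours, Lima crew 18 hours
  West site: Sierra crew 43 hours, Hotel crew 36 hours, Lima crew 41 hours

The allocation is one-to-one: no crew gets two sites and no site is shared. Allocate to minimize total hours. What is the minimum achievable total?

Min total: 61 hours

This is a one-to-one assignment (minimum-cost bipartite matching).
Optimal: Sierra crew→South site (20 hours), Hotel crew→North site (23 hours), Lima crew→Ridge site (18 hours) — total 20+23+18 = 61 hours.
Row-greedy (each crew in turn takes its cheapest remaining site) gives 71 hours, worse by 10.
Next-best assignment: Sierra crew→South site, Hotel crew→Ridge site, Lima crew→North site = 71 hours.
Checked against all permutations: 61 hours is optimal.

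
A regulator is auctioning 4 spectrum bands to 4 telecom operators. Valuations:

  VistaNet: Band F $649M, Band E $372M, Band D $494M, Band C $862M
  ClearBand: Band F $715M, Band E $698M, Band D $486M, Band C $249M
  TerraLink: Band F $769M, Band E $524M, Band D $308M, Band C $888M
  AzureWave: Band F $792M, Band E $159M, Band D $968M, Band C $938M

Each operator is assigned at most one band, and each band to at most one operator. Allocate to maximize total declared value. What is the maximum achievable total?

This is a one-to-one assignment (maximum-weight bipartite matching).
Optimal: VistaNet→Band C ($862M), ClearBand→Band E ($698M), TerraLink→Band F ($769M), AzureWave→Band D ($968M) — total 862+698+769+968 = $3297M.
Max-entry greedy (repeatedly take the single best remaining cell) gives $2943M, worse by 354.
Next-best assignment: VistaNet→Band F, ClearBand→Band E, TerraLink→Band C, AzureWave→Band D = $3203M.

Maximum total: $3297M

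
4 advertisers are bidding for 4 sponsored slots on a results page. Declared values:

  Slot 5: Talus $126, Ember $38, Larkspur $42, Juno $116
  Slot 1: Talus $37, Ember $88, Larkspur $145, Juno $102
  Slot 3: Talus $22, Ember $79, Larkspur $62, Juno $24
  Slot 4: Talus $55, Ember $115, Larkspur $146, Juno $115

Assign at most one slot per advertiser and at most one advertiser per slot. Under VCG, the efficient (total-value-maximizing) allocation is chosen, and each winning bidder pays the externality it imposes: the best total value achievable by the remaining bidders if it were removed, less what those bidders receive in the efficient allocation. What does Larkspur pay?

Efficient allocation: Talus→Slot 5 ($126), Ember→Slot 3 ($79), Larkspur→Slot 1 ($145), Juno→Slot 4 ($115); total welfare W = $465.
Larkspur receives Slot 1 at value $145, so the others get W − 145 = $320.
Without Larkspur: best allocation of the remaining 3 bidders over all 4 slots is Talus→Slot 5 ($126), Ember→Slot 4 ($115), Juno→Slot 1 ($102), total $343.
VCG payment = (others' best without Larkspur) − (others' welfare with Larkspur) = 343 − 320 = $23.

Larkspur pays $23.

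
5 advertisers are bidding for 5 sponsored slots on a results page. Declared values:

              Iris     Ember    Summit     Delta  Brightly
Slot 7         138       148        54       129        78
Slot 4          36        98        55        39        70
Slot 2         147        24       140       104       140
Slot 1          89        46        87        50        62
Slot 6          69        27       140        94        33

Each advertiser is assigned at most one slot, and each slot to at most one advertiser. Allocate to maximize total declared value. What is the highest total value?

Maximum total: $596

Optimal: Iris→Slot 1 ($89), Ember→Slot 4 ($98), Summit→Slot 6 ($140), Delta→Slot 7 ($129), Brightly→Slot 2 ($140) — total 89+98+140+129+140 = $596.
Max-entry greedy (repeatedly take the single best remaining cell) gives $555, worse by 41.
Checked against all permutations: $596 is optimal.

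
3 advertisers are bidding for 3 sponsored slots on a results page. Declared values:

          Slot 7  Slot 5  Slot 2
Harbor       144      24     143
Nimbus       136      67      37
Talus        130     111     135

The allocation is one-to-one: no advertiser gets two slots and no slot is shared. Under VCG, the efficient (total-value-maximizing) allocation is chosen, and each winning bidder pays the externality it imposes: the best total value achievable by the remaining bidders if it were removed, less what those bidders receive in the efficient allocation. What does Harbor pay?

Harbor pays $24.

Efficient allocation: Harbor→Slot 2 ($143), Nimbus→Slot 7 ($136), Talus→Slot 5 ($111); total welfare W = $390.
Harbor receives Slot 2 at value $143, so the others get W − 143 = $247.
Without Harbor: best allocation of the remaining 2 bidders over all 3 slots is Nimbus→Slot 7 ($136), Talus→Slot 2 ($135), total $271.
VCG payment = (others' best without Harbor) − (others' welfare with Harbor) = 271 − 247 = $24.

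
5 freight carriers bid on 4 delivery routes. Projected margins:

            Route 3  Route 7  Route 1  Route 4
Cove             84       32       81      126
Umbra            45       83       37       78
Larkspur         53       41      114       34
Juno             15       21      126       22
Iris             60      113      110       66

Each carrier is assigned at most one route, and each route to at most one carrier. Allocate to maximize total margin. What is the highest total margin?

Treat this as an assignment problem: match each carrier to one route.
Optimal: Larkspur→Route 3 ($53k), Iris→Route 7 ($113k), Juno→Route 1 ($126k), Cove→Route 4 ($126k) — total 53+113+126+126 = $418k.
Column-greedy (each route in turn goes to its best remaining carrier) gives $401k, worse by 17.
Swapping Cove↔Juno (Cove→Route 1 $81k, Juno→Route 4 $22k) loses 149.
Every other assignment is strictly worse.

Maximum total: $418k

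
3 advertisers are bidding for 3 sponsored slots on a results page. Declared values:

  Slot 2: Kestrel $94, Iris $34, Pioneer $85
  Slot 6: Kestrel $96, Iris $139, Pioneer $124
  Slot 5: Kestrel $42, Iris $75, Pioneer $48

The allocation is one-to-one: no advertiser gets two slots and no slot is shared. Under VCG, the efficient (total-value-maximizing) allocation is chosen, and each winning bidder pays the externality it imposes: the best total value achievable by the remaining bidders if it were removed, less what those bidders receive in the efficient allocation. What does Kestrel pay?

Kestrel pays $25.

Efficient allocation: Kestrel→Slot 2 ($94), Iris→Slot 5 ($75), Pioneer→Slot 6 ($124); total welfare W = $293.
Kestrel receives Slot 2 at value $94, so the others get W − 94 = $199.
Without Kestrel: best allocation of the remaining 2 bidders over all 3 slots is Iris→Slot 6 ($139), Pioneer→Slot 2 ($85), total $224.
VCG payment = (others' best without Kestrel) − (others' welfare with Kestrel) = 224 − 199 = $25.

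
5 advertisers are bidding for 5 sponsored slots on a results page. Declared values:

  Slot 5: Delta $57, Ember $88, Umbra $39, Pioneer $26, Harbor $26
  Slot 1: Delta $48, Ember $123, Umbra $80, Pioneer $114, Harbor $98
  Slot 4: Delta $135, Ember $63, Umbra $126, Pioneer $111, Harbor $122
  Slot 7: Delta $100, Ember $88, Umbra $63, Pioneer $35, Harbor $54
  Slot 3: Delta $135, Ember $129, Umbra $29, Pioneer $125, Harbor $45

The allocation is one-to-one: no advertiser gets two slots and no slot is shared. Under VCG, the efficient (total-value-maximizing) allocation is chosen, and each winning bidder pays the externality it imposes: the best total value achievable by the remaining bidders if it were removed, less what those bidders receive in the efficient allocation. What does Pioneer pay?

Efficient allocation: Delta→Slot 7 ($100), Ember→Slot 5 ($88), Umbra→Slot 4 ($126), Pioneer→Slot 3 ($125), Harbor→Slot 1 ($98); total welfare W = $537.
Pioneer receives Slot 3 at value $125, so the others get W − 125 = $412.
Without Pioneer: best allocation of the remaining 4 bidders over all 5 slots is Delta→Slot 7 ($100), Ember→Slot 3 ($129), Umbra→Slot 4 ($126), Harbor→Slot 1 ($98), total $453.
VCG payment = (others' best without Pioneer) − (others' welfare with Pioneer) = 453 − 412 = $41.

Pioneer pays $41.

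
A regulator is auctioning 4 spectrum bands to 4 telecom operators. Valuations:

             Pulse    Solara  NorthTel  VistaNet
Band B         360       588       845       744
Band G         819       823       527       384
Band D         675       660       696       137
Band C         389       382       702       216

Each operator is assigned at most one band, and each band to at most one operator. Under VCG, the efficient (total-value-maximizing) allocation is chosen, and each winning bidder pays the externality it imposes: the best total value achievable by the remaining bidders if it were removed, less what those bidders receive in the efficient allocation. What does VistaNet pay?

Efficient allocation: Pulse→Band D ($675M), Solara→Band G ($823M), NorthTel→Band C ($702M), VistaNet→Band B ($744M); total welfare W = $2944M.
VistaNet receives Band B at value $744M, so the others get W − 744 = $2200M.
Without VistaNet: best allocation of the remaining 3 bidders over all 4 bands is Pulse→Band D ($675M), Solara→Band G ($823M), NorthTel→Band B ($845M), total $2343M.
VCG payment = (others' best without VistaNet) − (others' welfare with VistaNet) = 2343 − 2200 = $143M.

VistaNet pays $143M.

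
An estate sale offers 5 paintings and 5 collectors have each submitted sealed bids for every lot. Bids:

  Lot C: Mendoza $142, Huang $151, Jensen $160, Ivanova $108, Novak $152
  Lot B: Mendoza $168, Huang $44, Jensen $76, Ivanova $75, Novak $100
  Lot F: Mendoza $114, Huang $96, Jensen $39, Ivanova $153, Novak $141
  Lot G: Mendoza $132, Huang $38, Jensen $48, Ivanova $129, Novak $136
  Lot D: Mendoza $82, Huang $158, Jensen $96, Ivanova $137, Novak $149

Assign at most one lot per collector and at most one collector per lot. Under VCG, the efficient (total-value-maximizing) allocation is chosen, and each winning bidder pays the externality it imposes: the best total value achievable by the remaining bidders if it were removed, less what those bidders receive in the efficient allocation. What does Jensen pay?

Efficient allocation: Mendoza→Lot B ($168), Huang→Lot D ($158), Jensen→Lot C ($160), Ivanova→Lot F ($153), Novak→Lot G ($136); total welfare W = $775.
Jensen receives Lot C at value $160, so the others get W − 160 = $615.
Without Jensen: best allocation of the remaining 4 bidders over all 5 lots is Mendoza→Lot B ($168), Huang→Lot D ($158), Ivanova→Lot F ($153), Novak→Lot C ($152), total $631.
VCG payment = (others' best without Jensen) − (others' welfare with Jensen) = 631 − 615 = $16.

Jensen pays $16.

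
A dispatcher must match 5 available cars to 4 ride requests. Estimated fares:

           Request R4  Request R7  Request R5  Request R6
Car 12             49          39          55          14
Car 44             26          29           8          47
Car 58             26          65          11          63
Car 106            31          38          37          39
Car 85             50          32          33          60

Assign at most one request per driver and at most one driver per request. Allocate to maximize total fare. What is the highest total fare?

This is a one-to-one assignment (maximum-weight bipartite matching).
Optimal: Car 85→Request R4 ($50), Car 58→Request R7 ($65), Car 12→Request R5 ($55), Car 44→Request R6 ($47) — total 50+65+55+47 = $217.
Max-entry greedy (repeatedly take the single best remaining cell) gives $211, worse by 6.
Next-best assignment: Car 12→Request R4, Car 58→Request R7, Car 106→Request R5, Car 85→Request R6 = $211.

Maximum total: $217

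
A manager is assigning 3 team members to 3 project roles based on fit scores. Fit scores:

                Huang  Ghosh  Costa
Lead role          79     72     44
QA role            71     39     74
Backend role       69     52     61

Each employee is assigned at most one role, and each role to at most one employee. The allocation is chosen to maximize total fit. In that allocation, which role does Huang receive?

Optimal: Huang→Backend role (69 pts), Ghosh→Lead role (72 pts), Costa→QA role (74 pts) — total 69+72+74 = 215 pts.
Column-greedy (each role in turn goes to its best remaining employee) gives 205 pts, worse by 10.
Swapping Huang↔Ghosh (Huang→Lead role 79 pts, Ghosh→Backend role 52 pts) loses 10.
Huang's own top role is Lead role (79 pts), but forcing Huang→Lead role and reassigning the rest optimally gives only 205 pts — worse by 10.

Huang receives Backend role.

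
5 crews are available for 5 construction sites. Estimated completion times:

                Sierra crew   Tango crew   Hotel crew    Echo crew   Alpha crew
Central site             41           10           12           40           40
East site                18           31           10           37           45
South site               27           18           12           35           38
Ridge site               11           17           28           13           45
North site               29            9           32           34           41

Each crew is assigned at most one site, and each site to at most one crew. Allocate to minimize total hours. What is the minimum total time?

Optimal: Sierra crew→East site (18 hours), Tango crew→North site (9 hours), Hotel crew→Central site (12 hours), Echo crew→Ridge site (13 hours), Alpha crew→South site (38 hours) — total 18+9+12+13+38 = 90 hours.
Min-entry greedy (repeatedly take the single cheapest remaining cell) gives 105 hours, worse by 15.
No other one-to-one assignment undercuts 90 hours.

Minimum total: 90 hours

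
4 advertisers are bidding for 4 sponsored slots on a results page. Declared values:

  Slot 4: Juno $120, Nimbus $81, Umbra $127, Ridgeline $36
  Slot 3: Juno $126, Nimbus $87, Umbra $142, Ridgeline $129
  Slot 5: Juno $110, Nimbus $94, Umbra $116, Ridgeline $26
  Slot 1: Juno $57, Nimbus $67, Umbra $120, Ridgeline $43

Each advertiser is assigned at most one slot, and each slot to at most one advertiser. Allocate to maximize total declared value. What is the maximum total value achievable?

Max total: $463

Optimal: Juno→Slot 4 ($120), Nimbus→Slot 5 ($94), Umbra→Slot 1 ($120), Ridgeline→Slot 3 ($129) — total 120+94+120+129 = $463.
Column-greedy (each slot in turn goes to its best remaining advertiser) gives $433, worse by 30.
Next-best assignment: Juno→Slot 5, Nimbus→Slot 4, Umbra→Slot 1, Ridgeline→Slot 3 = $440.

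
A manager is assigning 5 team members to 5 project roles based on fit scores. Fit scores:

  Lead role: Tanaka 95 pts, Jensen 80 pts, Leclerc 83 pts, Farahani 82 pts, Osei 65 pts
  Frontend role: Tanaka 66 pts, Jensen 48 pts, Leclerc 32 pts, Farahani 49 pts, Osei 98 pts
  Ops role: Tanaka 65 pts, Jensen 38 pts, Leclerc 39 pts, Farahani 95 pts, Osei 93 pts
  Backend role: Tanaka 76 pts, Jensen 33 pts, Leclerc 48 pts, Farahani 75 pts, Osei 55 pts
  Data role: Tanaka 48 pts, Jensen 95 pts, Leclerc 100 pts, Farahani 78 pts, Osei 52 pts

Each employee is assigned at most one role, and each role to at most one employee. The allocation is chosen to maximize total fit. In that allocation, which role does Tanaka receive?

Optimal: Tanaka→Backend role (76 pts), Jensen→Lead role (80 pts), Leclerc→Data role (100 pts), Farahani→Ops role (95 pts), Osei→Frontend role (98 pts) — total 76+80+100+95+98 = 449 pts.
Max-entry greedy (repeatedly take the single best remaining cell) gives 421 pts, worse by 28.
Next-best assignment: Tanaka→Backend role, Jensen→Data role, Leclerc→Lead role, Farahani→Ops role, Osei→Frontend role = 447 pts.
Checked against all permutations: 449 pts is optimal.
Tanaka's own top role is Lead role (95 pts), but forcing Tanaka→Lead role and reassigning the rest optimally gives only 431 pts — worse by 18.

Tanaka receives Backend role.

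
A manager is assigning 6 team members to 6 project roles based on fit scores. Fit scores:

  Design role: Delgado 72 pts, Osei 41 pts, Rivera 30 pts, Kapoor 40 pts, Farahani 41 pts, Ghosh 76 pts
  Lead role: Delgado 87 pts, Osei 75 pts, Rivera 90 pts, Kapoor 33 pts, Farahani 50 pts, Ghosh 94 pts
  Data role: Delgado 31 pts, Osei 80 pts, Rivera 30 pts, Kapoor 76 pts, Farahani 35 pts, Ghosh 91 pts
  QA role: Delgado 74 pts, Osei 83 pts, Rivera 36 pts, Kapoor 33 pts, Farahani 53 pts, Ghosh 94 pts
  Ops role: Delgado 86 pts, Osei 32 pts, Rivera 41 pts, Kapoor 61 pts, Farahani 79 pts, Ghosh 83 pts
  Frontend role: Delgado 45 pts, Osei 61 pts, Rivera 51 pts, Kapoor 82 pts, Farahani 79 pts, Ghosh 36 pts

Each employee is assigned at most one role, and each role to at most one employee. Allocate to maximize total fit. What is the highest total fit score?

Max total: 497 pts

Optimal: Delgado→Design role (72 pts), Osei→Data role (80 pts), Rivera→Lead role (90 pts), Kapoor→Frontend role (82 pts), Farahani→Ops role (79 pts), Ghosh→QA role (94 pts) — total 72+80+90+82+79+94 = 497 pts.
Column-greedy (each role in turn goes to its best remaining employee) gives 481 pts, worse by 16.
Swapping Kapoor↔Farahani (Kapoor→Ops role 61 pts, Farahani→Frontend role 79 pts) loses 21.
Checked against all permutations: 497 pts is optimal.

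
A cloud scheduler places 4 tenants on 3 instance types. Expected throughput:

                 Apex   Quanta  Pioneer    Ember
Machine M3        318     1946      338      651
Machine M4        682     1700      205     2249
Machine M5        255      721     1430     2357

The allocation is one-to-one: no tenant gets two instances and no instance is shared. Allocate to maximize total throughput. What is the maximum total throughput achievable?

Optimal: Quanta→Machine M3 (1946 ops/s), Ember→Machine M4 (2249 ops/s), Pioneer→Machine M5 (1430 ops/s) — total 1946+2249+1430 = 5625 ops/s.

Maximum total: 5625 ops/s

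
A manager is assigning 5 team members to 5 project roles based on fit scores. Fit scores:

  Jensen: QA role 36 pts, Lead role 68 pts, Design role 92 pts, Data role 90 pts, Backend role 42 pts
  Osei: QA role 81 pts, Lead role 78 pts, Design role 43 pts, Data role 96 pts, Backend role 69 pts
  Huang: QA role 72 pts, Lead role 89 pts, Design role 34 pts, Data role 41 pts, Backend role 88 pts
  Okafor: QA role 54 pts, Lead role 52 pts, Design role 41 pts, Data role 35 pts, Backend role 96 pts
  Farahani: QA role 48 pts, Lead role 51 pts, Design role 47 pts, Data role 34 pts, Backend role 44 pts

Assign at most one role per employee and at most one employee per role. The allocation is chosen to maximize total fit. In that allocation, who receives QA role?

Treat this as an assignment problem: match each employee to one role.
Optimal: Jensen→Design role (92 pts), Osei→Data role (96 pts), Huang→Lead role (89 pts), Okafor→Backend role (96 pts), Farahani→QA role (48 pts) — total 92+96+89+96+48 = 421 pts.
Column-greedy (each role in turn goes to its best remaining employee) gives 341 pts, worse by 80.
Next-best assignment: Jensen→Design role, Osei→Data role, Huang→QA role, Okafor→Backend role, Farahani→Lead role = 407 pts.
No other one-to-one assignment exceeds 421 pts.
Farahani's own top role is Lead role (51 pts), but forcing Farahani→Lead role and reassigning the rest optimally gives only 407 pts — worse by 14.

Farahani receives QA role.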